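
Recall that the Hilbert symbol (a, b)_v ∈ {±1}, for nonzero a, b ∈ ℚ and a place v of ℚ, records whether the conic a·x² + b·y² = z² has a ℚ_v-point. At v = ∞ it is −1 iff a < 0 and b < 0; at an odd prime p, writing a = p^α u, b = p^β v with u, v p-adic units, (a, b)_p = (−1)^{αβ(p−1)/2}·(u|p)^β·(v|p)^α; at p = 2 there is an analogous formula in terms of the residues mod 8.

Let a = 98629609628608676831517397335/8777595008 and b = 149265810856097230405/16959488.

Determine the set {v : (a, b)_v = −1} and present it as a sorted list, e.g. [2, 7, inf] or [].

[2, 5, 31, 37]

Mod squares: a ≡ 508361870, b ≡ 443210. Check v ∈ {∞, 2, 3, 5, 7, 11, 13, 17, 23, 31, 37, 41, 47}.
v=7: a=7^-4·(≡2), b=7^-2·(≡3) mod 7; (2|7)=+1, (3|7)=-1; (−1)^{-4·-2·3}·(+1)^-2·(-1)^-4 = +1.
v=3: a=3^2·(≡2), b=3^0·(≡2) mod 3; (2|3)=-1, (2|3)=-1; (−1)^{2·0·1}·(-1)^0·(-1)^2 = +1.
v=17: a=17^2·(≡7), b=17^2·(≡14) mod 17; (7|17)=-1, (14|17)=-1; (−1)^{2·2·8}·(-1)^2·(-1)^2 = +1.
v=47: a=47^1·(≡37), b=47^1·(≡30) mod 47; (37|47)=+1, (30|47)=-1; (−1)^{1·1·23}·(+1)^1·(-1)^1 = +1.
v=13: a=13^-4·(≡1), b=13^-2·(≡9) mod 13; (1|13)=+1, (9|13)=+1; (−1)^{-4·-2·6}·(+1)^-2·(+1)^-4 = +1.
v=5: a=5^1·(≡4), b=5^1·(≡2) mod 5; (4|5)=+1, (2|5)=-1; (−1)^{1·1·2}·(+1)^1·(-1)^1 = -1.
v=∞: 508361870 > 0 and 443210 > 0  ⇒  (a,b)_∞ = +1.
v=41: a=41^1·(≡19), b=41^1·(≡15) mod 41; (19|41)=-1, (15|41)=-1; (−1)^{1·1·20}·(-1)^1·(-1)^1 = +1.
v=37: a=37^3·(≡7), b=37^2·(≡19) mod 37; (7|37)=+1, (19|37)=-1; (−1)^{3·2·18}·(+1)^2·(-1)^3 = -1.
v=31: a=31^3·(≡8), b=31^2·(≡22) mod 31; (8|31)=+1, (22|31)=-1; (−1)^{3·2·15}·(+1)^2·(-1)^3 = -1.
v=2: v_2(a)=-7, v_2(b)=-11; units ≡ 7, 5 (mod 8); ε·ε+αω+βω = 1·0+-7·1+-11·0 ≡ 1  ⇒  (a,b)_2 = -1.
v=23: a=23^3·(≡1), b=23^1·(≡10) mod 23; (1|23)=+1, (10|23)=-1; (−1)^{3·1·11}·(+1)^1·(-1)^3 = +1.
v=11: a=11^8·(≡5), b=11^6·(≡4) mod 11; (5|11)=+1, (4|11)=+1; (−1)^{8·6·5}·(+1)^6·(+1)^8 = +1.
(508361870, 443210 / ℚ) ramifies at {2, 5, 31, 37}: a division algebra.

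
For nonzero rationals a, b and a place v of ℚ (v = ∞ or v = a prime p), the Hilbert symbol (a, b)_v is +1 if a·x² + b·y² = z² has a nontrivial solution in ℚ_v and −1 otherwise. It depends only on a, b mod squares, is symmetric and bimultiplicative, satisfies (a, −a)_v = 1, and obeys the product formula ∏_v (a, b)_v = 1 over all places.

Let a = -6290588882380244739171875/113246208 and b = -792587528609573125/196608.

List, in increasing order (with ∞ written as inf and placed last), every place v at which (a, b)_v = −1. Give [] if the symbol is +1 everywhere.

Mod squares: a ≡ -16791801, b ≡ -313599. Check v ∈ {∞, 2, 3, 5, 7, 11, 13, 17, 19, 31, 43}.
v=19: a=19^3·(≡4), b=19^2·(≡10) mod 19; (4|19)=+1, (10|19)=-1; (−1)^{3·2·9}·(+1)^2·(-1)^3 = -1.
v=43: a=43^1·(≡2), b=43^1·(≡11) mod 43; (2|43)=-1, (11|43)=+1; (−1)^{1·1·21}·(-1)^1·(+1)^1 = +1.
v=2: v_2(a)=-22, v_2(b)=-16; units ≡ 7, 1 (mod 8); ε·ε+αω+βω = 1·0+-22·0+-16·0 ≡ 0  ⇒  (a,b)_2 = +1.
v=3: a=3^-3·(≡1), b=3^-1·(≡2) mod 3; (1|3)=+1, (2|3)=-1; (−1)^{-3·-1·1}·(+1)^-1·(-1)^-3 = +1.
v=∞: -16791801 < 0 and -313599 < 0  ⇒  (a,b)_∞ = -1.
v=7: a=7^2·(≡2), b=7^0·(≡2) mod 7; (2|7)=+1, (2|7)=+1; (−1)^{2·0·3}·(+1)^0·(+1)^2 = +1.
v=13: a=13^1·(≡12), b=13^1·(≡11) mod 13; (12|13)=+1, (11|13)=-1; (−1)^{1·1·6}·(+1)^1·(-1)^1 = -1.
v=17: a=17^3·(≡4), b=17^3·(≡13) mod 17; (4|17)=+1, (13|17)=+1; (−1)^{3·3·8}·(+1)^3·(+1)^3 = +1.
v=31: a=31^3·(≡6), b=31^2·(≡4) mod 31; (6|31)=-1, (4|31)=+1; (−1)^{3·2·15}·(-1)^2·(+1)^3 = +1.
v=11: a=11^4·(≡7), b=11^3·(≡3) mod 11; (7|11)=-1, (3|11)=+1; (−1)^{4·3·5}·(-1)^3·(+1)^4 = -1.
v=5: a=5^6·(≡1), b=5^4·(≡1) mod 5; (1|5)=+1, (1|5)=+1; (−1)^{6·4·2}·(+1)^4·(+1)^6 = +1.
|Ram(-16791801, -313599)| = 4, even; anisotropic at {11, 13, 19, ∞}.

[11, 13, 19, inf]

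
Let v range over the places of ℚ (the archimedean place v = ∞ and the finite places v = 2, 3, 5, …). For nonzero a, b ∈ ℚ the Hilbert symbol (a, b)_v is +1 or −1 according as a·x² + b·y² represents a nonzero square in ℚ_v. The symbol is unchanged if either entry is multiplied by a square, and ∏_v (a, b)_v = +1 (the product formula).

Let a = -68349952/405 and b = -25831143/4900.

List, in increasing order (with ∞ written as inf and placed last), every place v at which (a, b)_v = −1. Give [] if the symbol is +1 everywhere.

Mod squares: a ≡ -83435, b ≡ -1887. Check v ∈ {∞, 2, 3, 5, 7, 11, 13, 17, 37, 41}.
v=2: v_2(a)=12, v_2(b)=-2; units ≡ 5, 1 (mod 8); ε·ε+αω+βω = 0·0+12·0+-2·1 ≡ 0  ⇒  (a,b)_2 = +1.
v=37: a=37^1·(≡17), b=37^1·(≡24) mod 37; (17|37)=-1, (24|37)=-1; (−1)^{1·1·18}·(-1)^1·(-1)^1 = +1.
v=41: a=41^1·(≡27), b=41^0·(≡10) mod 41; (27|41)=-1, (10|41)=+1; (−1)^{1·0·20}·(-1)^0·(+1)^1 = +1.
v=7: a=7^0·(≡6), b=7^-2·(≡6) mod 7; (6|7)=-1, (6|7)=-1; (−1)^{0·-2·3}·(-1)^-2·(-1)^0 = +1.
v=3: a=3^-4·(≡1), b=3^5·(≡1) mod 3; (1|3)=+1, (1|3)=+1; (−1)^{-4·5·1}·(+1)^5·(+1)^-4 = +1.
v=5: a=5^-1·(≡3), b=5^-2·(≡2) mod 5; (3|5)=-1, (2|5)=-1; (−1)^{-1·-2·2}·(-1)^-2·(-1)^-1 = -1.
v=13: a=13^0·(≡9), b=13^2·(≡6) mod 13; (9|13)=+1, (6|13)=-1; (−1)^{0·2·6}·(+1)^2·(-1)^0 = +1.
v=∞: -83435 < 0 and -1887 < 0  ⇒  (a,b)_∞ = -1.
v=17: a=17^0·(≡8), b=17^1·(≡8) mod 17; (8|17)=+1, (8|17)=+1; (−1)^{0·1·8}·(+1)^1·(+1)^0 = +1.
v=11: a=11^1·(≡9), b=11^0·(≡5) mod 11; (9|11)=+1, (5|11)=+1; (−1)^{1·0·5}·(+1)^0·(+1)^1 = +1.
|Ram(-83435, -1887)| = 2, even; anisotropic at {5, ∞}.

[5, inf]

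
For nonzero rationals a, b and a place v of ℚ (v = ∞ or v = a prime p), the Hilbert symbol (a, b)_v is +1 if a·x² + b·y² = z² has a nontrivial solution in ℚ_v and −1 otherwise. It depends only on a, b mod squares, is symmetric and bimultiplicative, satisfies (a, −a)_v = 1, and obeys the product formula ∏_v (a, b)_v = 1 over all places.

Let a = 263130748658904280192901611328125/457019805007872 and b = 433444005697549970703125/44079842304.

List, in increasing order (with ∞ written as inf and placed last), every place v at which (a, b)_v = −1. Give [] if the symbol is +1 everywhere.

[2, 5, 7, 31]

Mod squares: a ≡ 818090, b ≡ 222053. Check v ∈ {∞, 2, 3, 5, 7, 13, 17, 19, 23, 29, 31}.
v=13: a=13^5·(≡4), b=13^3·(≡9) mod 13; (4|13)=+1, (9|13)=+1; (−1)^{5·3·6}·(+1)^3·(+1)^5 = +1.
v=3: a=3^-20·(≡2), b=3^-16·(≡2) mod 3; (2|3)=-1, (2|3)=-1; (−1)^{-20·-16·1}·(-1)^-16·(-1)^-20 = +1.
v=19: a=19^0·(≡4), b=19^1·(≡14) mod 19; (4|19)=+1, (14|19)=-1; (−1)^{0·1·9}·(+1)^1·(-1)^0 = +1.
v=5: a=5^15·(≡3), b=5^10·(≡3) mod 5; (3|5)=-1, (3|5)=-1; (−1)^{15·10·2}·(-1)^10·(-1)^15 = -1.
v=7: a=7^1·(≡3), b=7^2·(≡5) mod 7; (3|7)=-1, (5|7)=-1; (−1)^{1·2·3}·(-1)^2·(-1)^1 = -1.
v=23: a=23^2·(≡8), b=23^0·(≡20) mod 23; (8|23)=+1, (20|23)=-1; (−1)^{2·0·11}·(+1)^0·(-1)^2 = +1.
v=31: a=31^1·(≡10), b=31^1·(≡7) mod 31; (10|31)=+1, (7|31)=+1; (−1)^{1·1·15}·(+1)^1·(+1)^1 = -1.
v=29: a=29^1·(≡23), b=29^1·(≡24) mod 29; (23|29)=+1, (24|29)=+1; (−1)^{1·1·14}·(+1)^1·(+1)^1 = +1.
v=2: v_2(a)=-17, v_2(b)=-10; units ≡ 5, 5 (mod 8); ε·ε+αω+βω = 0·0+-17·1+-10·1 ≡ 1  ⇒  (a,b)_2 = -1.
v=∞: 818090 > 0 and 222053 > 0  ⇒  (a,b)_∞ = +1.
v=17: a=17^8·(≡4), b=17^6·(≡4) mod 17; (4|17)=+1, (4|17)=+1; (−1)^{8·6·8}·(+1)^6·(+1)^8 = +1.
Ram(818090, 222053) = {2, 5, 7, 31}; no ℚ_2-point on the conic.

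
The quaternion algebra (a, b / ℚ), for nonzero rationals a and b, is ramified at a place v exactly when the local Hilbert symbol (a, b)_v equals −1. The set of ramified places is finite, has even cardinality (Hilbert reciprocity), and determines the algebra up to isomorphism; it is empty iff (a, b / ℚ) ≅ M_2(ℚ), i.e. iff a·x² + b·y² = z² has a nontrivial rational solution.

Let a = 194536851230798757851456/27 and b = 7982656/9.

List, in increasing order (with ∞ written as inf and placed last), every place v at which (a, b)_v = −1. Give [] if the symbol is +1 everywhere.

Mod squares: a ≡ 6556407, b ≡ 124729. Check v ∈ {∞, 2, 3, 11, 13, 17, 23, 29, 31}.
v=31: a=31^1·(≡29), b=31^0·(≡7) mod 31; (29|31)=-1, (7|31)=+1; (−1)^{1·0·15}·(-1)^0·(+1)^1 = +1.
v=3: a=3^-3·(≡2), b=3^-2·(≡1) mod 3; (2|3)=-1, (1|3)=+1; (−1)^{-3·-2·1}·(-1)^-2·(+1)^-3 = +1.
v=11: a=11^3·(≡6), b=11^1·(≡9) mod 11; (6|11)=-1, (9|11)=+1; (−1)^{3·1·5}·(-1)^1·(+1)^3 = +1.
v=∞: 6556407 > 0 and 124729 > 0  ⇒  (a,b)_∞ = +1.
v=2: v_2(a)=6, v_2(b)=6; units ≡ 7, 1 (mod 8); ε·ε+αω+βω = 1·0+6·0+6·0 ≡ 0  ⇒  (a,b)_2 = +1.
v=23: a=23^4·(≡4), b=23^1·(≡13) mod 23; (4|23)=+1, (13|23)=+1; (−1)^{4·1·11}·(+1)^1·(+1)^4 = +1.
v=13: a=13^3·(≡10), b=13^0·(≡5) mod 13; (10|13)=+1, (5|13)=-1; (−1)^{3·0·6}·(+1)^0·(-1)^3 = -1.
v=17: a=17^3·(≡2), b=17^1·(≡5) mod 17; (2|17)=+1, (5|17)=-1; (−1)^{3·1·8}·(+1)^1·(-1)^3 = -1.
v=29: a=29^3·(≡7), b=29^1·(≡6) mod 29; (7|29)=+1, (6|29)=+1; (−1)^{3·1·14}·(+1)^1·(+1)^3 = +1.
Ram(6556407, 124729) = {13, 17}; no ℚ_13-point on the conic.

[13, 17]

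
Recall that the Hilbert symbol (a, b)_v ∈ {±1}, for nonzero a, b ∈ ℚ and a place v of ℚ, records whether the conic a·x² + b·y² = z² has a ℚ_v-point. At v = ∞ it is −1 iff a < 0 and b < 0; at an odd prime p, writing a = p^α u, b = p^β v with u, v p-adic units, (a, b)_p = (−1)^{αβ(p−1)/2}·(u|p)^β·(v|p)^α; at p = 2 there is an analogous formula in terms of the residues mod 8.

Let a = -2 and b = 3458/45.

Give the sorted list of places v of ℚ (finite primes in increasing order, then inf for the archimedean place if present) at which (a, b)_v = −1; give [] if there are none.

Mod squares: a ≡ -2, b ≡ 17290. Check v ∈ {∞, 2, 3, 5, 7, 13, 19}.
v=∞: -2 < 0 and 17290 > 0  ⇒  (a,b)_∞ = +1.
v=3: a=3^0·(≡1), b=3^-2·(≡1) mod 3; (1|3)=+1, (1|3)=+1; (−1)^{0·-2·1}·(+1)^-2·(+1)^0 = +1.
v=13: a=13^0·(≡11), b=13^1·(≡1) mod 13; (11|13)=-1, (1|13)=+1; (−1)^{0·1·6}·(-1)^1·(+1)^0 = -1.
v=2: v_2(a)=1, v_2(b)=1; units ≡ 7, 5 (mod 8); ε·ε+αω+βω = 1·0+1·1+1·0 ≡ 1  ⇒  (a,b)_2 = -1.
v=19: a=19^0·(≡17), b=19^1·(≡7) mod 19; (17|19)=+1, (7|19)=+1; (−1)^{0·1·9}·(+1)^1·(+1)^0 = +1.
v=7: a=7^0·(≡5), b=7^1·(≡6) mod 7; (5|7)=-1, (6|7)=-1; (−1)^{0·1·3}·(-1)^1·(-1)^0 = -1.
v=5: a=5^0·(≡3), b=5^-1·(≡2) mod 5; (3|5)=-1, (2|5)=-1; (−1)^{0·-1·2}·(-1)^-1·(-1)^0 = -1.
(-2, 17290 / ℚ) ramifies at {2, 5, 7, 13}: a division algebra.

[2, 5, 7, 13]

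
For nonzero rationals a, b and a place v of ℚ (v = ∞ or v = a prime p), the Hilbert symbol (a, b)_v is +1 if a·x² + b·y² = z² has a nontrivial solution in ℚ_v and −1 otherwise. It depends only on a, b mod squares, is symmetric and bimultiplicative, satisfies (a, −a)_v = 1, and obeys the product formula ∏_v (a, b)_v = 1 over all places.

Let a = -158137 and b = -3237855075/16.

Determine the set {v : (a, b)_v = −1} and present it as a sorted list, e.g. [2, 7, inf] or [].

(a, b) ≡ (-158137, -293683) mod (ℚ^×)²; places V = {2, 3, 5, 7, 13, 19, 29, 41, ∞}.
(a,b)_13: α=0, u≡8; β=1, v≡1 (mod 13); (8|13)=-1, (1|13)=+1; sign (−1)^0·-1^1·+1^0 = -1.
(a,b)_41: α=1, u≡38; β=1, v≡38 (mod 41); (38|41)=-1, (38|41)=-1; sign (−1)^0·-1^1·-1^1 = +1.
(a,b)_19: α=1, u≡18; β=1, v≡4 (mod 19); (18|19)=-1, (4|19)=+1; sign (−1)^1·-1^1·+1^1 = +1.
(a,b)_7: α=1, u≡5; β=2, v≡1 (mod 7); (5|7)=-1, (1|7)=+1; sign (−1)^0·-1^2·+1^1 = +1.
(a,b)_∞: sgn(-158137)=−, sgn(-293683)=−, so -1.
(a,b)_2: α=0, β=-4; u≡7, v≡5 (mod 8); ε(u)ε(v)=1·0, αω(v)=0·1, βω(u)=-4·0; sum ≡ 0  ⇒  +1.
(a,b)_29: α=1, u≡28; β=1, v≡9 (mod 29); (28|29)=+1, (9|29)=+1; sign (−1)^0·+1^1·+1^1 = +1.
(a,b)_3: α=0, u≡2; β=2, v≡2 (mod 3); (2|3)=-1, (2|3)=-1; sign (−1)^0·-1^2·-1^0 = +1.
(a,b)_5: α=0, u≡3; β=2, v≡2 (mod 5); (3|5)=-1, (2|5)=-1; sign (−1)^0·-1^2·-1^0 = +1.
(-158137, -293683 / ℚ) ramifies at {13, ∞}: a division algebra.

[13, inf]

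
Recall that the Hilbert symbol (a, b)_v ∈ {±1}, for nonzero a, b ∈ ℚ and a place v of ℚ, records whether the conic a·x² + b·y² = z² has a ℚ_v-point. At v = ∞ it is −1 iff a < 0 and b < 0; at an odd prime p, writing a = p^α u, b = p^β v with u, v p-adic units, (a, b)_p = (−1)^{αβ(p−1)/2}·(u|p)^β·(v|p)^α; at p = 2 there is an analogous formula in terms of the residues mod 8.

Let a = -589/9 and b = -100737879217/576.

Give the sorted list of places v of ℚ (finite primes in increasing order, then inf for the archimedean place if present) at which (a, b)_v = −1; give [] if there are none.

[2, 17, 31, inf]

(a, b) ≡ (-589, -290377) mod (ℚ^×)²; places V = {2, 3, 17, 19, 29, 31, ∞}.
(a,b)_19: α=1, u≡5; β=3, v≡3 (mod 19); (5|19)=+1, (3|19)=-1; sign (−1)^1·+1^3·-1^1 = +1.
(a,b)_17: α=0, u≡12; β=1, v≡13 (mod 17); (12|17)=-1, (13|17)=+1; sign (−1)^0·-1^1·+1^0 = -1.
(a,b)_29: α=0, u≡28; β=1, v≡17 (mod 29); (28|29)=+1, (17|29)=-1; sign (−1)^0·+1^1·-1^0 = +1.
(a,b)_∞: sgn(-589)=−, sgn(-290377)=−, so -1.
(a,b)_3: α=-2, u≡2; β=-2, v≡2 (mod 3); (2|3)=-1, (2|3)=-1; sign (−1)^0·-1^-2·-1^-2 = +1.
(a,b)_2: α=0, β=-6; u≡3, v≡7 (mod 8); ε(u)ε(v)=1·1, αω(v)=0·0, βω(u)=-6·1; sum ≡ 1  ⇒  -1.
(a,b)_31: α=1, u≡22; β=3, v≡22 (mod 31); (22|31)=-1, (22|31)=-1; sign (−1)^1·-1^3·-1^1 = -1.
|Ram(-589, -290377)| = 4, even; anisotropic at {2, 17, 31, ∞}.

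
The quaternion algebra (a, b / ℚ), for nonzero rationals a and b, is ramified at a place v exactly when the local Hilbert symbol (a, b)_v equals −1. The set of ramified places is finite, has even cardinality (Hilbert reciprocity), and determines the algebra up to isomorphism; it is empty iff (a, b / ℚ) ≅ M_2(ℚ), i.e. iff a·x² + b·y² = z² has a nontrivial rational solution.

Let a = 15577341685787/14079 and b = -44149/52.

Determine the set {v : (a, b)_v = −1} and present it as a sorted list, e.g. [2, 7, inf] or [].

[3, 13, 23, 29]

Mod squares: a ≡ 51011493, b ≡ -11713. Check v ∈ {∞, 2, 3, 7, 13, 17, 19, 23, 29, 37, 53}.
v=7: a=7^2·(≡2), b=7^2·(≡3) mod 7; (2|7)=+1, (3|7)=-1; (−1)^{2·2·3}·(+1)^2·(-1)^2 = +1.
v=17: a=17^2·(≡8), b=17^1·(≡4) mod 17; (8|17)=+1, (4|17)=+1; (−1)^{2·1·8}·(+1)^1·(+1)^2 = +1.
v=2: v_2(a)=0, v_2(b)=-2; units ≡ 5, 7 (mod 8); ε·ε+αω+βω = 0·1+0·0+-2·1 ≡ 0  ⇒  (a,b)_2 = +1.
v=3: a=3^-1·(≡2), b=3^0·(≡2) mod 3; (2|3)=-1, (2|3)=-1; (−1)^{-1·0·1}·(-1)^0·(-1)^-1 = -1.
v=29: a=29^3·(≡1), b=29^0·(≡26) mod 29; (1|29)=+1, (26|29)=-1; (−1)^{3·0·14}·(+1)^0·(-1)^3 = -1.
v=19: a=19^-2·(≡12), b=19^0·(≡10) mod 19; (12|19)=-1, (10|19)=-1; (−1)^{-2·0·9}·(-1)^0·(-1)^-2 = +1.
v=∞: 51011493 > 0 and -11713 < 0  ⇒  (a,b)_∞ = +1.
v=53: a=53^1·(≡36), b=53^1·(≡38) mod 53; (36|53)=+1, (38|53)=+1; (−1)^{1·1·26}·(+1)^1·(+1)^1 = +1.
v=13: a=13^-1·(≡6), b=13^-1·(≡3) mod 13; (6|13)=-1, (3|13)=+1; (−1)^{-1·-1·6}·(-1)^-1·(+1)^-1 = -1.
v=23: a=23^1·(≡12), b=23^0·(≡21) mod 23; (12|23)=+1, (21|23)=-1; (−1)^{1·0·11}·(+1)^0·(-1)^1 = -1.
v=37: a=37^1·(≡18), b=37^0·(≡34) mod 37; (18|37)=-1, (34|37)=+1; (−1)^{1·0·18}·(-1)^0·(+1)^1 = +1.
Ram(51011493, -11713) = {3, 13, 23, 29}; no ℚ_3-point on the conic.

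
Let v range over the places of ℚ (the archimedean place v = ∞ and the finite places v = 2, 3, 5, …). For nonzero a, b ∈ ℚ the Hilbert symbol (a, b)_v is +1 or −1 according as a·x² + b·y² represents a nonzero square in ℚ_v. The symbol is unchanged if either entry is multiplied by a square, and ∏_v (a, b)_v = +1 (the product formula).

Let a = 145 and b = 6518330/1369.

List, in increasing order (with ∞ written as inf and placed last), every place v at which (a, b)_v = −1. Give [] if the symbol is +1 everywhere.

[7, 19]

(a, b) ≡ (145, 38570) mod (ℚ^×)²; places V = {2, 5, 7, 13, 19, 29, 37, ∞}.
(a,b)_19: α=0, u≡12; β=1, v≡6 (mod 19); (12|19)=-1, (6|19)=+1; sign (−1)^0·-1^1·+1^0 = -1.
(a,b)_13: α=0, u≡2; β=2, v≡3 (mod 13); (2|13)=-1, (3|13)=+1; sign (−1)^0·-1^2·+1^0 = +1.
(a,b)_29: α=1, u≡5; β=1, v≡13 (mod 29); (5|29)=+1, (13|29)=+1; sign (−1)^0·+1^1·+1^1 = +1.
(a,b)_∞: sgn(145)=+, sgn(38570)=+, so +1.
(a,b)_2: α=0, β=1; u≡1, v≡5 (mod 8); ε(u)ε(v)=0·0, αω(v)=0·1, βω(u)=1·0; sum ≡ 0  ⇒  +1.
(a,b)_7: α=0, u≡5; β=1, v≡2 (mod 7); (5|7)=-1, (2|7)=+1; sign (−1)^0·-1^1·+1^0 = -1.
(a,b)_37: α=0, u≡34; β=-2, v≡3 (mod 37); (34|37)=+1, (3|37)=+1; sign (−1)^0·+1^-2·+1^0 = +1.
(a,b)_5: α=1, u≡4; β=1, v≡4 (mod 5); (4|5)=+1, (4|5)=+1; sign (−1)^0·+1^1·+1^1 = +1.
|Ram(145, 38570)| = 2, even; anisotropic at {7, 19}.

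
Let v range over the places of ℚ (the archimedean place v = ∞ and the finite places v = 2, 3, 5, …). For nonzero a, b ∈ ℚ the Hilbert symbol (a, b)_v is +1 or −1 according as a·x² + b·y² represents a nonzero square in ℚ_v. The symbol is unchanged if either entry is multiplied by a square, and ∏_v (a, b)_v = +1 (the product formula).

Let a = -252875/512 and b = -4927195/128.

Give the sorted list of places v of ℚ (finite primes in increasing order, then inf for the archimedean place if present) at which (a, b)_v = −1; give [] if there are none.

Mod squares: a ≡ -70, b ≡ -1190. Check v ∈ {∞, 2, 5, 7, 13, 17}.
v=2: v_2(a)=-9, v_2(b)=-7; units ≡ 5, 5 (mod 8); ε·ε+αω+βω = 0·0+-9·1+-7·1 ≡ 0  ⇒  (a,b)_2 = +1.
v=5: a=5^3·(≡1), b=5^1·(≡2) mod 5; (1|5)=+1, (2|5)=-1; (−1)^{3·1·2}·(+1)^1·(-1)^3 = -1.
v=13: a=13^0·(≡8), b=13^2·(≡11) mod 13; (8|13)=-1, (11|13)=-1; (−1)^{0·2·6}·(-1)^2·(-1)^0 = +1.
v=17: a=17^2·(≡13), b=17^1·(≡13) mod 17; (13|17)=+1, (13|17)=+1; (−1)^{2·1·8}·(+1)^1·(+1)^2 = +1.
v=7: a=7^1·(≡2), b=7^3·(≡3) mod 7; (2|7)=+1, (3|7)=-1; (−1)^{1·3·3}·(+1)^3·(-1)^1 = +1.
v=∞: -70 < 0 and -1190 < 0  ⇒  (a,b)_∞ = -1.
|Ram(-70, -1190)| = 2, even; anisotropic at {5, ∞}.

[5, inf]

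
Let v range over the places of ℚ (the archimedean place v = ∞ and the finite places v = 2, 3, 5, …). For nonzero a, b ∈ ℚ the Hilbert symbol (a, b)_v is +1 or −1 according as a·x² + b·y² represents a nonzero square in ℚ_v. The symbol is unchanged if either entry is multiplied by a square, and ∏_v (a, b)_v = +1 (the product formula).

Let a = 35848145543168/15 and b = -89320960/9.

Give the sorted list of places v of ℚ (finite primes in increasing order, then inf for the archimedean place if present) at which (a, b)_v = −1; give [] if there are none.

[3, 5, 7, 41]

(a, b) ≡ (147630, -348910) mod (ℚ^×)²; places V = {2, 3, 5, 7, 19, 23, 37, 41, ∞}.
(a,b)_37: α=1, u≡24; β=1, v≡23 (mod 37); (24|37)=-1, (23|37)=-1; sign (−1)^0·-1^1·-1^1 = +1.
(a,b)_5: α=-1, u≡1; β=1, v≡2 (mod 5); (1|5)=+1, (2|5)=-1; sign (−1)^0·+1^1·-1^-1 = -1.
(a,b)_19: α=1, u≡15; β=0, v≡6 (mod 19); (15|19)=-1, (6|19)=+1; sign (−1)^0·-1^0·+1^1 = +1.
(a,b)_3: α=-1, u≡1; β=-2, v≡2 (mod 3); (1|3)=+1, (2|3)=-1; sign (−1)^0·+1^-2·-1^-1 = -1.
(a,b)_7: α=1, u≡3; β=0, v≡3 (mod 7); (3|7)=-1, (3|7)=-1; sign (−1)^0·-1^0·-1^1 = -1.
(a,b)_41: α=2, u≡24; β=1, v≡20 (mod 41); (24|41)=-1, (20|41)=+1; sign (−1)^0·-1^1·+1^2 = -1.
(a,b)_2: α=13, β=9; u≡7, v≡1 (mod 8); ε(u)ε(v)=1·0, αω(v)=13·0, βω(u)=9·0; sum ≡ 0  ⇒  +1.
(a,b)_∞: sgn(147630)=+, sgn(-348910)=−, so +1.
(a,b)_23: α=2, u≡1; β=1, v≡11 (mod 23); (1|23)=+1, (11|23)=-1; sign (−1)^0·+1^1·-1^2 = +1.
(147630, -348910 / ℚ) ramifies at {3, 5, 7, 41}: a division algebra.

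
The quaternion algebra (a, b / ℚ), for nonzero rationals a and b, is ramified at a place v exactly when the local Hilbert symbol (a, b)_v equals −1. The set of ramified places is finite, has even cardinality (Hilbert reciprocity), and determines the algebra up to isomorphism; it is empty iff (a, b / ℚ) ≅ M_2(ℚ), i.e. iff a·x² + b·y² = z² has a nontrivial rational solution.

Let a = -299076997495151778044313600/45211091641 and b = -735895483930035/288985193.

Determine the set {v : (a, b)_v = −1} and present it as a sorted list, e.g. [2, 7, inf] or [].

[11, inf]

Mod squares: a ≡ -1131, b ≡ -12155. Check v ∈ {∞, 2, 3, 5, 7, 11, 13, 17, 19, 23, 29, 31}.
v=23: a=23^2·(≡15), b=23^2·(≡3) mod 23; (15|23)=-1, (3|23)=+1; (−1)^{2·2·11}·(-1)^2·(+1)^2 = +1.
v=17: a=17^0·(≡13), b=17^-1·(≡1) mod 17; (13|17)=+1, (1|17)=+1; (−1)^{0·-1·8}·(+1)^-1·(+1)^0 = +1.
v=∞: -1131 < 0 and -12155 < 0  ⇒  (a,b)_∞ = -1.
v=11: a=11^2·(≡2), b=11^1·(≡6) mod 11; (2|11)=-1, (6|11)=-1; (−1)^{2·1·5}·(-1)^1·(-1)^2 = -1.
v=7: a=7^0·(≡6), b=7^-2·(≡4) mod 7; (6|7)=-1, (4|7)=+1; (−1)^{0·-2·3}·(-1)^-2·(+1)^0 = +1.
v=19: a=19^-6·(≡1), b=19^-2·(≡17) mod 19; (1|19)=+1, (17|19)=+1; (−1)^{-6·-2·9}·(+1)^-2·(+1)^-6 = +1.
v=2: v_2(a)=20, v_2(b)=0; units ≡ 5, 5 (mod 8); ε·ε+αω+βω = 0·0+20·1+0·1 ≡ 0  ⇒  (a,b)_2 = +1.
v=29: a=29^3·(≡10), b=29^2·(≡6) mod 29; (10|29)=-1, (6|29)=+1; (−1)^{3·2·14}·(-1)^2·(+1)^3 = +1.
v=13: a=13^5·(≡12), b=13^5·(≡4) mod 13; (12|13)=+1, (4|13)=+1; (−1)^{5·5·6}·(+1)^5·(+1)^5 = +1.
v=5: a=5^2·(≡1), b=5^1·(≡1) mod 5; (1|5)=+1, (1|5)=+1; (−1)^{2·1·2}·(+1)^1·(+1)^2 = +1.
v=3: a=3^9·(≡1), b=3^4·(≡1) mod 3; (1|3)=+1, (1|3)=+1; (−1)^{9·4·1}·(+1)^4·(+1)^9 = +1.
v=31: a=31^-2·(≡8), b=31^-2·(≡7) mod 31; (8|31)=+1, (7|31)=+1; (−1)^{-2·-2·15}·(+1)^-2·(+1)^-2 = +1.
(-1131, -12155 / ℚ) ramifies at {11, ∞}: a division algebra.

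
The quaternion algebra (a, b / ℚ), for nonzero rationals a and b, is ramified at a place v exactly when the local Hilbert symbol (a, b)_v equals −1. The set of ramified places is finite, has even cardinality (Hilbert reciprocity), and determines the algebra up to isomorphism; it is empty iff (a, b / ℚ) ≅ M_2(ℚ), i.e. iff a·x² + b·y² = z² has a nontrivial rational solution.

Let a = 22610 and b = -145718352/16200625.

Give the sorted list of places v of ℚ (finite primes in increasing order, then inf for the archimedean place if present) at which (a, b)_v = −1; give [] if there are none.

(a, b) ≡ (22610, -13) mod (ℚ^×)²; places V = {2, 3, 5, 7, 13, 17, 19, 23, 31, ∞}.
(a,b)_19: α=1, u≡12; β=0, v≡17 (mod 19); (12|19)=-1, (17|19)=+1; sign (−1)^0·-1^0·+1^1 = +1.
(a,b)_5: α=1, u≡2; β=-4, v≡3 (mod 5); (2|5)=-1, (3|5)=-1; sign (−1)^0·-1^-4·-1^1 = -1.
(a,b)_7: α=1, u≡3; β=-2, v≡4 (mod 7); (3|7)=-1, (4|7)=+1; sign (−1)^0·-1^-2·+1^1 = +1.
(a,b)_∞: sgn(22610)=+, sgn(-13)=−, so +1.
(a,b)_17: α=1, u≡4; β=0, v≡13 (mod 17); (4|17)=+1, (13|17)=+1; sign (−1)^0·+1^0·+1^1 = +1.
(a,b)_13: α=0, u≡3; β=1, v≡10 (mod 13); (3|13)=+1, (10|13)=+1; sign (−1)^0·+1^1·+1^0 = +1.
(a,b)_3: α=0, u≡2; β=6, v≡2 (mod 3); (2|3)=-1, (2|3)=-1; sign (−1)^0·-1^6·-1^0 = +1.
(a,b)_23: α=0, u≡1; β=-2, v≡22 (mod 23); (1|23)=+1, (22|23)=-1; sign (−1)^0·+1^-2·-1^0 = +1.
(a,b)_2: α=1, β=4; u≡1, v≡3 (mod 8); ε(u)ε(v)=0·1, αω(v)=1·1, βω(u)=4·0; sum ≡ 1  ⇒  -1.
(a,b)_31: α=0, u≡11; β=2, v≡7 (mod 31); (11|31)=-1, (7|31)=+1; sign (−1)^0·-1^2·+1^0 = +1.
|Ram(22610, -13)| = 2, even; anisotropic at {2, 5}.

[2, 5]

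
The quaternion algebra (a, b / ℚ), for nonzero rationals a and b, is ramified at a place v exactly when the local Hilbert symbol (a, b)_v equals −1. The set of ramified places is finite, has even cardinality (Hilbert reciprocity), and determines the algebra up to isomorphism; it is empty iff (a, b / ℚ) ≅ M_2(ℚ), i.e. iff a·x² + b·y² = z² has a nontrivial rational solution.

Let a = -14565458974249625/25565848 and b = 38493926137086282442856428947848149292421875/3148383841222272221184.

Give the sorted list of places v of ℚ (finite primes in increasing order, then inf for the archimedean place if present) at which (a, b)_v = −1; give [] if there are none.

(a, b) ≡ (-1430, 7410) mod (ℚ^×)²; places V = {2, 3, 5, 7, 11, 13, 17, 19, 23, 31, ∞}.
(a,b)_31: α=2, u≡15; β=6, v≡7 (mod 31); (15|31)=-1, (7|31)=+1; sign (−1)^0·-1^6·+1^2 = +1.
(a,b)_19: α=2, u≡18; β=5, v≡10 (mod 19); (18|19)=-1, (10|19)=-1; sign (−1)^0·-1^5·-1^2 = -1.
(a,b)_7: α=-4, u≡6; β=-10, v≡2 (mod 7); (6|7)=-1, (2|7)=+1; sign (−1)^0·-1^-10·+1^-4 = +1.
(a,b)_17: α=2, u≡13; β=6, v≡15 (mod 17); (13|17)=+1, (15|17)=+1; sign (−1)^0·+1^6·+1^2 = +1.
(a,b)_23: α=2, u≡10; β=6, v≡1 (mod 23); (10|23)=-1, (1|23)=+1; sign (−1)^0·-1^6·+1^2 = +1.
(a,b)_5: α=3, u≡1; β=7, v≡2 (mod 5); (1|5)=+1, (2|5)=-1; sign (−1)^0·+1^7·-1^3 = -1.
(a,b)_13: α=3, u≡6; β=7, v≡2 (mod 13); (6|13)=-1, (2|13)=-1; sign (−1)^0·-1^7·-1^3 = +1.
(a,b)_2: α=-3, β=-21; u≡5, v≡1 (mod 8); ε(u)ε(v)=0·0, αω(v)=-3·0, βω(u)=-21·1; sum ≡ 1  ⇒  -1.
(a,b)_3: α=0, u≡1; β=-1, v≡1 (mod 3); (1|3)=+1, (1|3)=+1; sign (−1)^0·+1^-1·+1^0 = +1.
(a,b)_11: α=-3, u≡10; β=-6, v≡2 (mod 11); (10|11)=-1, (2|11)=-1; sign (−1)^0·-1^-6·-1^-3 = -1.
(a,b)_∞: sgn(-1430)=−, sgn(7410)=+, so +1.
|Ram(-1430, 7410)| = 4, even; anisotropic at {2, 5, 11, 19}.

[2, 5, 11, 19]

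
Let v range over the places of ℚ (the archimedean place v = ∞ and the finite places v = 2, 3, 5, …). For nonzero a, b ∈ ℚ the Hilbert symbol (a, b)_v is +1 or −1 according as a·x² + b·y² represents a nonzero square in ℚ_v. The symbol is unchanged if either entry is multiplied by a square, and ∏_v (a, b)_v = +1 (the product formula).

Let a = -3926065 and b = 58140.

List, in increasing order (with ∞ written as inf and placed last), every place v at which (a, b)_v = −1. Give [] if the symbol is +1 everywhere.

(a, b) ≡ (-13585, 1615) mod (ℚ^×)²; places V = {2, 3, 5, 11, 13, 17, 19, ∞}.
(a,b)_∞: sgn(-13585)=−, sgn(1615)=+, so +1.
(a,b)_17: α=2, u≡15; β=1, v≡3 (mod 17); (15|17)=+1, (3|17)=-1; sign (−1)^0·+1^1·-1^2 = +1.
(a,b)_13: α=1, u≡11; β=0, v≡4 (mod 13); (11|13)=-1, (4|13)=+1; sign (−1)^0·-1^0·+1^1 = +1.
(a,b)_5: α=1, u≡2; β=1, v≡3 (mod 5); (2|5)=-1, (3|5)=-1; sign (−1)^0·-1^1·-1^1 = +1.
(a,b)_19: α=1, u≡9; β=1, v≡1 (mod 19); (9|19)=+1, (1|19)=+1; sign (−1)^1·+1^1·+1^1 = -1.
(a,b)_3: α=0, u≡2; β=2, v≡1 (mod 3); (2|3)=-1, (1|3)=+1; sign (−1)^0·-1^2·+1^0 = +1.
(a,b)_2: α=0, β=2; u≡7, v≡7 (mod 8); ε(u)ε(v)=1·1, αω(v)=0·0, βω(u)=2·0; sum ≡ 1  ⇒  -1.
(a,b)_11: α=1, u≡2; β=0, v≡5 (mod 11); (2|11)=-1, (5|11)=+1; sign (−1)^0·-1^0·+1^1 = +1.
Ram(-13585, 1615) = {2, 19}; no ℚ_2-point on the conic.

[2, 19]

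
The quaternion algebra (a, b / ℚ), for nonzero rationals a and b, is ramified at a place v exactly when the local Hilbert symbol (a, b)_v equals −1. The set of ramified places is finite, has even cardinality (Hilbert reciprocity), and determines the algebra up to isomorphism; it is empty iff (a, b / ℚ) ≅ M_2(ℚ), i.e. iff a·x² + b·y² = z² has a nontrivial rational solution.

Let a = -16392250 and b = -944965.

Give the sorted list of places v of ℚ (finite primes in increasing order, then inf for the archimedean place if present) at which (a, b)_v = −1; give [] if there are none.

[17, inf]

Mod squares: a ≡ -655690, b ≡ -19285. Check v ∈ {∞, 2, 5, 7, 17, 19, 29}.
v=2: v_2(a)=1, v_2(b)=0; units ≡ 3, 3 (mod 8); ε·ε+αω+βω = 1·1+1·1+0·1 ≡ 0  ⇒  (a,b)_2 = +1.
v=7: a=7^1·(≡2), b=7^3·(≡3) mod 7; (2|7)=+1, (3|7)=-1; (−1)^{1·3·3}·(+1)^3·(-1)^1 = +1.
v=29: a=29^1·(≡18), b=29^1·(≡11) mod 29; (18|29)=-1, (11|29)=-1; (−1)^{1·1·14}·(-1)^1·(-1)^1 = +1.
v=∞: -655690 < 0 and -19285 < 0  ⇒  (a,b)_∞ = -1.
v=19: a=19^1·(≡2), b=19^1·(≡7) mod 19; (2|19)=-1, (7|19)=+1; (−1)^{1·1·9}·(-1)^1·(+1)^1 = +1.
v=17: a=17^1·(≡7), b=17^0·(≡14) mod 17; (7|17)=-1, (14|17)=-1; (−1)^{1·0·8}·(-1)^0·(-1)^1 = -1.
v=5: a=5^3·(≡2), b=5^1·(≡2) mod 5; (2|5)=-1, (2|5)=-1; (−1)^{3·1·2}·(-1)^1·(-1)^3 = +1.
(-655690, -19285 / ℚ) ramifies at {17, ∞}: a division algebra.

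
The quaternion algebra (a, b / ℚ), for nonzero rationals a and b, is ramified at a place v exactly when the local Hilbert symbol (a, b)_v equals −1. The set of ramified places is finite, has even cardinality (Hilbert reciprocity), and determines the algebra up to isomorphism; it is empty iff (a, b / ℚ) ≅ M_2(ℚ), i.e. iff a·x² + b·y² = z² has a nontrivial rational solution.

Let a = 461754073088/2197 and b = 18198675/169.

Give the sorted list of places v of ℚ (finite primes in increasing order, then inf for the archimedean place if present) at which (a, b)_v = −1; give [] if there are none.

[2, 43]

(a, b) ≡ (116831, 8987) mod (ℚ^×)²; places V = {2, 3, 5, 7, 11, 13, 19, 43, ∞}.
(a,b)_∞: sgn(116831)=+, sgn(8987)=+, so +1.
(a,b)_3: α=0, u≡2; β=4, v≡2 (mod 3); (2|3)=-1, (2|3)=-1; sign (−1)^0·-1^4·-1^0 = +1.
(a,b)_5: α=0, u≡4; β=2, v≡3 (mod 5); (4|5)=+1, (3|5)=-1; sign (−1)^0·+1^2·-1^0 = +1.
(a,b)_7: α=2, u≡4; β=0, v≡5 (mod 7); (4|7)=+1, (5|7)=-1; sign (−1)^0·+1^0·-1^2 = +1.
(a,b)_13: α=-3, u≡9; β=-2, v≡1 (mod 13); (9|13)=+1, (1|13)=+1; sign (−1)^0·+1^-2·+1^-3 = +1.
(a,b)_19: α=1, u≡18; β=1, v≡11 (mod 19); (18|19)=-1, (11|19)=+1; sign (−1)^1·-1^1·+1^1 = +1.
(a,b)_43: α=1, u≡26; β=1, v≡8 (mod 43); (26|43)=-1, (8|43)=-1; sign (−1)^1·-1^1·-1^1 = -1.
(a,b)_11: α=1, u≡6; β=1, v≡9 (mod 11); (6|11)=-1, (9|11)=+1; sign (−1)^1·-1^1·+1^1 = +1.
(a,b)_2: α=20, β=0; u≡7, v≡3 (mod 8); ε(u)ε(v)=1·1, αω(v)=20·1, βω(u)=0·0; sum ≡ 1  ⇒  -1.
Ram(116831, 8987) = {2, 43}; no ℚ_2-point on the conic.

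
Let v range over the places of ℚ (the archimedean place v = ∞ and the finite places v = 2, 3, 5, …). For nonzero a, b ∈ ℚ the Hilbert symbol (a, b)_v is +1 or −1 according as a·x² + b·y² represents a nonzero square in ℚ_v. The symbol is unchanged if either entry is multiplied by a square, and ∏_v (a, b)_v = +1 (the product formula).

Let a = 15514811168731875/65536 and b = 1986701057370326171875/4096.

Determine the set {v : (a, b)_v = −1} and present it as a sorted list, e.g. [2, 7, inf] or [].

[2, 19]

(a, b) ≡ (91, 7315) mod (ℚ^×)²; places V = {2, 3, 5, 7, 11, 13, 17, 19, ∞}.
(a,b)_7: α=5, u≡3; β=7, v≡4 (mod 7); (3|7)=-1, (4|7)=+1; sign (−1)^1·-1^7·+1^5 = +1.
(a,b)_3: α=2, u≡1; β=0, v≡1 (mod 3); (1|3)=+1, (1|3)=+1; sign (−1)^0·+1^0·+1^2 = +1.
(a,b)_∞: sgn(91)=+, sgn(7315)=+, so +1.
(a,b)_11: α=2, u≡9; β=3, v≡9 (mod 11); (9|11)=+1, (9|11)=+1; sign (−1)^0·+1^3·+1^2 = +1.
(a,b)_19: α=2, u≡18; β=1, v≡7 (mod 19); (18|19)=-1, (7|19)=+1; sign (−1)^0·-1^1·+1^2 = -1.
(a,b)_17: α=2, u≡7; β=2, v≡12 (mod 17); (7|17)=-1, (12|17)=-1; sign (−1)^0·-1^2·-1^2 = +1.
(a,b)_2: α=-16, β=-12; u≡3, v≡3 (mod 8); ε(u)ε(v)=1·1, αω(v)=-16·1, βω(u)=-12·1; sum ≡ 1  ⇒  -1.
(a,b)_5: α=4, u≡1; β=9, v≡2 (mod 5); (1|5)=+1, (2|5)=-1; sign (−1)^0·+1^9·-1^4 = +1.
(a,b)_13: α=1, u≡8; β=2, v≡9 (mod 13); (8|13)=-1, (9|13)=+1; sign (−1)^0·-1^2·+1^1 = +1.
|Ram(91, 7315)| = 2, even; anisotropic at {2, 19}.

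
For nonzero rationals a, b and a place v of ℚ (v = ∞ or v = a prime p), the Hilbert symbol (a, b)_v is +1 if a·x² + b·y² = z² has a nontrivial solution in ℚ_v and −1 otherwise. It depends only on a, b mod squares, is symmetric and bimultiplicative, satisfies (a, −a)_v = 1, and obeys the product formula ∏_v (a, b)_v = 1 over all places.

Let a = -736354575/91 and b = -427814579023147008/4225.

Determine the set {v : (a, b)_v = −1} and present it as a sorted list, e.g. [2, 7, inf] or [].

Mod squares: a ≡ -2461277, b ≡ -407. Check v ∈ {∞, 2, 3, 5, 7, 11, 13, 17, 37, 43}.
v=11: a=11^2·(≡7), b=11^3·(≡8) mod 11; (7|11)=-1, (8|11)=-1; (−1)^{2·3·5}·(-1)^3·(-1)^2 = -1.
v=3: a=3^2·(≡1), b=3^4·(≡1) mod 3; (1|3)=+1, (1|3)=+1; (−1)^{2·4·1}·(+1)^4·(+1)^2 = +1.
v=7: a=7^-1·(≡5), b=7^2·(≡3) mod 7; (5|7)=-1, (3|7)=-1; (−1)^{-1·2·3}·(-1)^2·(-1)^-1 = -1.
v=13: a=13^-1·(≡10), b=13^-2·(≡4) mod 13; (10|13)=+1, (4|13)=+1; (−1)^{-1·-2·6}·(+1)^-2·(+1)^-1 = +1.
v=43: a=43^1·(≡2), b=43^2·(≡23) mod 43; (2|43)=-1, (23|43)=+1; (−1)^{1·2·21}·(-1)^2·(+1)^1 = +1.
v=2: v_2(a)=0, v_2(b)=12; units ≡ 3, 1 (mod 8); ε·ε+αω+βω = 1·0+0·0+12·1 ≡ 0  ⇒  (a,b)_2 = +1.
v=5: a=5^2·(≡2), b=5^-2·(≡3) mod 5; (2|5)=-1, (3|5)=-1; (−1)^{2·-2·2}·(-1)^-2·(-1)^2 = +1.
v=∞: -2461277 < 0 and -407 < 0  ⇒  (a,b)_∞ = -1.
v=17: a=17^1·(≡15), b=17^2·(≡9) mod 17; (15|17)=+1, (9|17)=+1; (−1)^{1·2·8}·(+1)^2·(+1)^1 = +1.
v=37: a=37^1·(≡5), b=37^1·(≡1) mod 37; (5|37)=-1, (1|37)=+1; (−1)^{1·1·18}·(-1)^1·(+1)^1 = -1.
|Ram(-2461277, -407)| = 4, even; anisotropic at {7, 11, 37, ∞}.

[7, 11, 37, inf]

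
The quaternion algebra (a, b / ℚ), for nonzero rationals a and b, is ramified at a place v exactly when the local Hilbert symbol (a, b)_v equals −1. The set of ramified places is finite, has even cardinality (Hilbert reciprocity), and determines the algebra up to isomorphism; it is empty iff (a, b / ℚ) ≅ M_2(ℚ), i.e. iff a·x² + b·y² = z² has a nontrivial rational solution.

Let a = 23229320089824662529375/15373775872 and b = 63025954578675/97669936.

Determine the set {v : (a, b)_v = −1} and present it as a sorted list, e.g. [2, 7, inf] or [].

(a, b) ≡ (851, 60697) mod (ℚ^×)²; places V = {2, 3, 5, 7, 11, 13, 23, 29, 31, 37, ∞}.
(a,b)_7: α=-4, u≡4; β=-3, v≡3 (mod 7); (4|7)=+1, (3|7)=-1; sign (−1)^0·+1^-3·-1^-4 = +1.
(a,b)_5: α=4, u≡1; β=2, v≡2 (mod 5); (1|5)=+1, (2|5)=-1; sign (−1)^0·+1^2·-1^4 = +1.
(a,b)_23: α=5, u≡7; β=3, v≡22 (mod 23); (7|23)=-1, (22|23)=-1; sign (−1)^1·-1^3·-1^5 = -1.
(a,b)_2: α=-10, β=-4; u≡3, v≡1 (mod 8); ε(u)ε(v)=1·0, αω(v)=-10·0, βω(u)=-4·1; sum ≡ 0  ⇒  +1.
(a,b)_13: α=-2, u≡5; β=-1, v≡11 (mod 13); (5|13)=-1, (11|13)=-1; sign (−1)^0·-1^-1·-1^-2 = -1.
(a,b)_11: α=2, u≡1; β=2, v≡10 (mod 11); (1|11)=+1, (10|11)=-1; sign (−1)^0·+1^2·-1^2 = +1.
(a,b)_∞: sgn(851)=+, sgn(60697)=+, so +1.
(a,b)_31: α=2, u≡25; β=0, v≡26 (mod 31); (25|31)=+1, (26|31)=-1; sign (−1)^0·+1^0·-1^2 = +1.
(a,b)_37: α=-1, u≡6; β=-2, v≡14 (mod 37); (6|37)=-1, (14|37)=-1; sign (−1)^0·-1^-2·-1^-1 = -1.
(a,b)_29: α=2, u≡11; β=1, v≡1 (mod 29); (11|29)=-1, (1|29)=+1; sign (−1)^0·-1^1·+1^2 = -1.
(a,b)_3: α=10, u≡2; β=10, v≡1 (mod 3); (2|3)=-1, (1|3)=+1; sign (−1)^0·-1^10·+1^10 = +1.
Ram(851, 60697) = {13, 23, 29, 37}; no ℚ_13-point on the conic.

[13, 23, 29, 37]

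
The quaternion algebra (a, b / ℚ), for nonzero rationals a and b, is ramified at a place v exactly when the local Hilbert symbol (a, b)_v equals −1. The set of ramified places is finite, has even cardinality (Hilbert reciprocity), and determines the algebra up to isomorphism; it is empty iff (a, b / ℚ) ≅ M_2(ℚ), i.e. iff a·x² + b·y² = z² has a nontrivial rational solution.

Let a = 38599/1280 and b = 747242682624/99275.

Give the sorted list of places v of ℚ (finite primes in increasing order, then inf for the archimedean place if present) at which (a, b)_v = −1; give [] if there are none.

(a, b) ≡ (1595, 11) mod (ℚ^×)²; places V = {2, 3, 5, 11, 19, 23, 29, ∞}.
(a,b)_3: α=0, u≡2; β=8, v≡2 (mod 3); (2|3)=-1, (2|3)=-1; sign (−1)^0·-1^8·-1^0 = +1.
(a,b)_5: α=-1, u≡4; β=-2, v≡4 (mod 5); (4|5)=+1, (4|5)=+1; sign (−1)^0·+1^-2·+1^-1 = +1.
(a,b)_23: α=0, u≡8; β=2, v≡17 (mod 23); (8|23)=+1, (17|23)=-1; sign (−1)^0·+1^2·-1^0 = +1.
(a,b)_2: α=-8, β=8; u≡3, v≡3 (mod 8); ε(u)ε(v)=1·1, αω(v)=-8·1, βω(u)=8·1; sum ≡ 1  ⇒  -1.
(a,b)_11: α=3, u≡10; β=-1, v≡4 (mod 11); (10|11)=-1, (4|11)=+1; sign (−1)^1·-1^-1·+1^3 = +1.
(a,b)_29: α=1, u≡21; β=2, v≡2 (mod 29); (21|29)=-1, (2|29)=-1; sign (−1)^0·-1^2·-1^1 = -1.
(a,b)_19: α=0, u≡15; β=-2, v≡5 (mod 19); (15|19)=-1, (5|19)=+1; sign (−1)^0·-1^-2·+1^0 = +1.
(a,b)_∞: sgn(1595)=+, sgn(11)=+, so +1.
Ram(1595, 11) = {2, 29}; no ℚ_2-point on the conic.

[2, 29]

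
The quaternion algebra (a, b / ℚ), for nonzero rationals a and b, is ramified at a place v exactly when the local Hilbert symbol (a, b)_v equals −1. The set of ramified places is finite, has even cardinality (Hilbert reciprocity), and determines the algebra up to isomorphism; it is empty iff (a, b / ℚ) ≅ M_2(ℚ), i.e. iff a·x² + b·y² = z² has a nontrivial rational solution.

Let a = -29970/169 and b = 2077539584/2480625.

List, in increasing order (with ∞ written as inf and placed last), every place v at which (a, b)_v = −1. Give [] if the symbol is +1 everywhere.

[2, 37]

(a, b) ≡ (-370, 29) mod (ℚ^×)²; places V = {2, 3, 5, 7, 13, 23, 29, 37, ∞}.
(a,b)_∞: sgn(-370)=−, sgn(29)=+, so +1.
(a,b)_7: α=0, u≡4; β=-2, v≡1 (mod 7); (4|7)=+1, (1|7)=+1; sign (−1)^0·+1^-2·+1^0 = +1.
(a,b)_37: α=1, u≡9; β=0, v≡31 (mod 37); (9|37)=+1, (31|37)=-1; sign (−1)^0·+1^0·-1^1 = -1.
(a,b)_5: α=1, u≡4; β=-4, v≡1 (mod 5); (4|5)=+1, (1|5)=+1; sign (−1)^0·+1^-4·+1^1 = +1.
(a,b)_2: α=1, β=8; u≡7, v≡5 (mod 8); ε(u)ε(v)=1·0, αω(v)=1·1, βω(u)=8·0; sum ≡ 1  ⇒  -1.
(a,b)_23: α=0, u≡20; β=4, v≡3 (mod 23); (20|23)=-1, (3|23)=+1; sign (−1)^0·-1^4·+1^0 = +1.
(a,b)_29: α=0, u≡20; β=1, v≡7 (mod 29); (20|29)=+1, (7|29)=+1; sign (−1)^0·+1^1·+1^0 = +1.
(a,b)_13: α=-2, u≡8; β=0, v≡4 (mod 13); (8|13)=-1, (4|13)=+1; sign (−1)^0·-1^0·+1^-2 = +1.
(a,b)_3: α=4, u≡2; β=-4, v≡2 (mod 3); (2|3)=-1, (2|3)=-1; sign (−1)^0·-1^-4·-1^4 = +1.
|Ram(-370, 29)| = 2, even; anisotropic at {2, 37}.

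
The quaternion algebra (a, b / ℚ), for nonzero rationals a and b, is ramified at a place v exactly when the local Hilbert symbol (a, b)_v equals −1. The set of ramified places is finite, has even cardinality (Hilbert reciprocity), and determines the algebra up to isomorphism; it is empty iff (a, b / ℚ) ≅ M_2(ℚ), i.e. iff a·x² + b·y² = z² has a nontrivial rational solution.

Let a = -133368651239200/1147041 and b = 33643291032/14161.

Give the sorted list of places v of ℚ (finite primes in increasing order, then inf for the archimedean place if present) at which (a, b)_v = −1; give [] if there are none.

[23, 37]

(a, b) ≡ (-32338, 1702) mod (ℚ^×)²; places V = {2, 3, 5, 7, 13, 17, 19, 23, 37, ∞}.
(a,b)_5: α=2, u≡2; β=0, v≡2 (mod 5); (2|5)=-1, (2|5)=-1; sign (−1)^0·-1^0·-1^2 = +1.
(a,b)_7: α=-2, u≡1; β=-2, v≡4 (mod 7); (1|7)=+1, (4|7)=+1; sign (−1)^0·+1^-2·+1^-2 = +1.
(a,b)_∞: sgn(-32338)=−, sgn(1702)=+, so +1.
(a,b)_13: α=4, u≡11; β=2, v≡9 (mod 13); (11|13)=-1, (9|13)=+1; sign (−1)^0·-1^2·+1^4 = +1.
(a,b)_37: α=1, u≡23; β=1, v≡12 (mod 37); (23|37)=-1, (12|37)=+1; sign (−1)^0·-1^1·+1^1 = -1.
(a,b)_17: α=-2, u≡16; β=-2, v≡4 (mod 17); (16|17)=+1, (4|17)=+1; sign (−1)^0·+1^-2·+1^-2 = +1.
(a,b)_19: α=3, u≡15; β=2, v≡9 (mod 19); (15|19)=-1, (9|19)=+1; sign (−1)^0·-1^2·+1^3 = +1.
(a,b)_23: α=1, u≡17; β=1, v≡11 (mod 23); (17|23)=-1, (11|23)=-1; sign (−1)^1·-1^1·-1^1 = -1.
(a,b)_2: α=5, β=3; u≡7, v≡3 (mod 8); ε(u)ε(v)=1·1, αω(v)=5·1, βω(u)=3·0; sum ≡ 0  ⇒  +1.
(a,b)_3: α=-4, u≡2; β=4, v≡1 (mod 3); (2|3)=-1, (1|3)=+1; sign (−1)^0·-1^4·+1^-4 = +1.
(-32338, 1702 / ℚ) ramifies at {23, 37}: a division algebra.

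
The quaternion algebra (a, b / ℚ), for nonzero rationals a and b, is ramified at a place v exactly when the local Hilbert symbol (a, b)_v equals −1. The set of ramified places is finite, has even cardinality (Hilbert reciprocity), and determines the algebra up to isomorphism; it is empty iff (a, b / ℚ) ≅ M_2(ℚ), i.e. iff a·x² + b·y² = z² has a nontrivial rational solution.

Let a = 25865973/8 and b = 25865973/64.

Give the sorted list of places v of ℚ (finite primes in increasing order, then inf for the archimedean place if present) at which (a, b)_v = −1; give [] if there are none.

(a, b) ≡ (266, 133) mod (ℚ^×)²; places V = {2, 3, 7, 19, ∞}.
(a,b)_2: α=-3, β=-6; u≡5, v≡5 (mod 8); ε(u)ε(v)=0·0, αω(v)=-3·1, βω(u)=-6·1; sum ≡ 1  ⇒  -1.
(a,b)_7: α=5, u≡6; β=5, v≡6 (mod 7); (6|7)=-1, (6|7)=-1; sign (−1)^1·-1^5·-1^5 = -1.
(a,b)_3: α=4, u≡2; β=4, v≡1 (mod 3); (2|3)=-1, (1|3)=+1; sign (−1)^0·-1^4·+1^4 = +1.
(a,b)_19: α=1, u≡14; β=1, v≡16 (mod 19); (14|19)=-1, (16|19)=+1; sign (−1)^1·-1^1·+1^1 = +1.
(a,b)_∞: sgn(266)=+, sgn(133)=+, so +1.
(266, 133 / ℚ) ramifies at {2, 7}: a division algebra.

[2, 7]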